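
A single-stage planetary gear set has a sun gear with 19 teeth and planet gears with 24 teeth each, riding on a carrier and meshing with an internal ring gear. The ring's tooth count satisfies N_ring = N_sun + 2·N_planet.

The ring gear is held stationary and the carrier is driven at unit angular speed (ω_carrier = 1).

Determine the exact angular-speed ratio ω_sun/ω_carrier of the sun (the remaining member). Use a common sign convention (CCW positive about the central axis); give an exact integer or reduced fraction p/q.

86/19

N_ring = 19 + 2·24 = 67
19(ω_s−ω_c) = −67(ω_r−ω_c),  ω_r=0, ω_c=1
ω_s = 1 − (67/19)(0−1) = 86/19
ω_s/ω_c = 86/19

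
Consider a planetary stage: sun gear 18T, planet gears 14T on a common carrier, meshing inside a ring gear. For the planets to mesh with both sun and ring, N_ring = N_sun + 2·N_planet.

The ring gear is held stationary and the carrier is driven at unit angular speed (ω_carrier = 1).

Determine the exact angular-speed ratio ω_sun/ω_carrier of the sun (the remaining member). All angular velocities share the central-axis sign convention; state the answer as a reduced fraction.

32/9

N_ring = 18 + 2·14 = 46
18(ω_s−ω_c) = −46(ω_r−ω_c),  ω_r=0, ω_c=1
ω_s = 1 − (46/18)(0−1) = 32/9
ω_s/ω_c = 32/9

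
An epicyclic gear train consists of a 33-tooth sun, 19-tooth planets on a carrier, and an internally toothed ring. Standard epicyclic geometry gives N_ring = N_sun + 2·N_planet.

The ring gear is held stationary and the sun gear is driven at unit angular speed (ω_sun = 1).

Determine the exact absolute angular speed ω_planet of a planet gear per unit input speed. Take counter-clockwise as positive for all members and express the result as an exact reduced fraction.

N_ring = 33 + 2·19 = 71
33(ω_s−ω_c) = −71(ω_r−ω_c),  ω_r=0, ω_s=1
33(1−ω_c) = −71(0−ω_c)  ⇒  104ω_c = 33  ⇒  ω_c = 33/104
sun–planet: 33·(1−33/104) = −19·(ω_p−ω_c)  ⇒  ω_p−ω_c = −(33/19)·(71/104) = -2343/1976
ω_p = 33/104 − 2343/1976 = -33/38

-33/38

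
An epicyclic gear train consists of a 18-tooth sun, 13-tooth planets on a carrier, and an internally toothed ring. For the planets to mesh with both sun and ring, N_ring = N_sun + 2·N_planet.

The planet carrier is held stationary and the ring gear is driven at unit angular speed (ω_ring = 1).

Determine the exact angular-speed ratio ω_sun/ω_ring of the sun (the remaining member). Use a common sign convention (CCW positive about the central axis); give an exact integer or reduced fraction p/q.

-22/9

N_ring = 18 + 2·13 = 44
18(ω_s−ω_c) = −44(ω_r−ω_c),  ω_c=0, ω_r=1
ω_s = 0 − (44/18)(1−0) = -22/9
ω_s/ω_r = -22/9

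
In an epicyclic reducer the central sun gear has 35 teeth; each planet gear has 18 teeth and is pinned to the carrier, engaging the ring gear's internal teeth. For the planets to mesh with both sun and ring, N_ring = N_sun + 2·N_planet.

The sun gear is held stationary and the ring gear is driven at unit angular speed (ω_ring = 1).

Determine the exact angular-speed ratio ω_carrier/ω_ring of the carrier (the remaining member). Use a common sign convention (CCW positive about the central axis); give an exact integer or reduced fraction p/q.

N_ring = 35 + 2·18 = 71
35(ω_s−ω_c) = −71(ω_r−ω_c),  ω_s=0, ω_r=1
35(0−ω_c) = −71(1−ω_c)  ⇒  106ω_c = 71  ⇒  ω_c = 71/106
ω_c/ω_r = 71/106

71/106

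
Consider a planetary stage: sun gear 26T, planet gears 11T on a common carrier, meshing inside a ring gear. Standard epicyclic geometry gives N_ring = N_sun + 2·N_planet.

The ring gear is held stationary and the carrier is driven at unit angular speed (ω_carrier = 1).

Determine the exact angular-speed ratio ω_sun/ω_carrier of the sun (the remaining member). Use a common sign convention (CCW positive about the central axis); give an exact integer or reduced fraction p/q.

N_ring = 26 + 2·11 = 48
26(ω_s−ω_c) = −48(ω_r−ω_c),  ω_r=0, ω_c=1
ω_s = 1 − (48/26)(0−1) = 37/13
ω_s/ω_c = 37/13

37/13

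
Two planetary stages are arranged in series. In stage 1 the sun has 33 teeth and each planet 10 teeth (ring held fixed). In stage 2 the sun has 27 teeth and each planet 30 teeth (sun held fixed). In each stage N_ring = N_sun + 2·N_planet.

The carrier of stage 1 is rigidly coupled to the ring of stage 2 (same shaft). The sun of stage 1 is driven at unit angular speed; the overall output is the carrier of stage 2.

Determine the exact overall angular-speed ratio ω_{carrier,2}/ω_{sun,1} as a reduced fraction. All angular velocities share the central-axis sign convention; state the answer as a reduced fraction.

957/3268

Stage 1: N_ring = 33 + 2·10 = 53
Stage 1: 33(ω_s−ω_c) = −53(ω_r−ω_c),  ω_r=0, ω_s=1
Stage 1: 33(1−ω_c) = −53(0−ω_c)  ⇒  86ω_c = 33  ⇒  ω_c = 33/86
  ⇒ ω_c¹/ω_s¹ = 33/86
Stage 2: N_ring = 27 + 2·30 = 87
Stage 2: 27(ω_s−ω_c) = −87(ω_r−ω_c),  ω_s=0, ω_r=1
Stage 2: 27(0−ω_c) = −87(1−ω_c)  ⇒  114ω_c = 87  ⇒  ω_c = 29/38
  ⇒ ω_c²/ω_r² = 29/38
Coupling ω_r² = ω_c¹ ⇒ overall = 33/86 × 29/38 = 957/3268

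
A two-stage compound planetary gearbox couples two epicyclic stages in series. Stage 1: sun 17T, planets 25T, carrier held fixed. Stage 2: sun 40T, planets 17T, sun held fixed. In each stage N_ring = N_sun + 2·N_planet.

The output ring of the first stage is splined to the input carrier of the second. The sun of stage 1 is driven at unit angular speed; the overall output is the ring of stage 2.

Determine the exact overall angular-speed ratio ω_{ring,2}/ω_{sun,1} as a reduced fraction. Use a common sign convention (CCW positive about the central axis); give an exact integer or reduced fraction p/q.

Stage 1: N_ring = 17 + 2·25 = 67
Stage 1: 17(ω_s−ω_c) = −67(ω_r−ω_c),  ω_c=0, ω_s=1
Stage 1: ω_r = 0 − (17/67)(1−0) = -17/67
  ⇒ ω_r¹/ω_s¹ = -17/67
Stage 2: N_ring = 40 + 2·17 = 74
Stage 2: 40(ω_s−ω_c) = −74(ω_r−ω_c),  ω_s=0, ω_c=1
Stage 2: ω_r = 1 − (40/74)(0−1) = 57/37
  ⇒ ω_r²/ω_c² = 57/37
Coupling ω_c² = ω_r¹ ⇒ overall = -17/67 × 57/37 = -969/2479

-969/2479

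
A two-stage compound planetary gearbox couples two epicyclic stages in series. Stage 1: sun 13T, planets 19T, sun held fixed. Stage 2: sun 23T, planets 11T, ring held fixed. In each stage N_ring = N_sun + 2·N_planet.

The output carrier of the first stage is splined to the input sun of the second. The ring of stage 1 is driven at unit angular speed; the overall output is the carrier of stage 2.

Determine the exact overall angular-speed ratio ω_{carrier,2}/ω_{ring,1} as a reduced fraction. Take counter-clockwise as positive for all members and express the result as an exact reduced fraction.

69/256

Stage 1: N_ring = 13 + 2·19 = 51
Stage 1: 13(ω_s−ω_c) = −51(ω_r−ω_c),  ω_s=0, ω_r=1
Stage 1: 13(0−ω_c) = −51(1−ω_c)  ⇒  64ω_c = 51  ⇒  ω_c = 51/64
  ⇒ ω_c¹/ω_r¹ = 51/64
Stage 2: N_ring = 23 + 2·11 = 45
Stage 2: 23(ω_s−ω_c) = −45(ω_r−ω_c),  ω_r=0, ω_s=1
Stage 2: 23(1−ω_c) = −45(0−ω_c)  ⇒  68ω_c = 23  ⇒  ω_c = 23/68
  ⇒ ω_c²/ω_s² = 23/68
Coupling ω_s² = ω_c¹ ⇒ overall = 51/64 × 23/68 = 69/256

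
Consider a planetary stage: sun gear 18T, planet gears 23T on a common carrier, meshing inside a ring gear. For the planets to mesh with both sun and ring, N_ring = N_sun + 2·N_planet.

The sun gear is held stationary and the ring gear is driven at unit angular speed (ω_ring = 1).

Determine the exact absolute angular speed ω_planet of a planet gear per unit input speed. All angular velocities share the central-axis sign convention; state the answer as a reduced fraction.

N_ring = 18 + 2·23 = 64
18(ω_s−ω_c) = −64(ω_r−ω_c),  ω_s=0, ω_r=1
18(0−ω_c) = −64(1−ω_c)  ⇒  82ω_c = 64  ⇒  ω_c = 32/41
sun–planet: 18·(0−32/41) = −23·(ω_p−ω_c)  ⇒  ω_p−ω_c = −(18/23)·(-32/41) = 576/943
ω_p = 32/41 + 576/943 = 32/23

32/23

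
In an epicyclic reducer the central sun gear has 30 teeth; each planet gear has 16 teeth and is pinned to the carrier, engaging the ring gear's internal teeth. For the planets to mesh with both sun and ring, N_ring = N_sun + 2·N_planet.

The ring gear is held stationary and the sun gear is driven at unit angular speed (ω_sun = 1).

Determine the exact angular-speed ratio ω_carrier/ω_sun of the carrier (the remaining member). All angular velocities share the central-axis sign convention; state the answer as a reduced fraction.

15/46

N_ring = 30 + 2·16 = 62
30(ω_s−ω_c) = −62(ω_r−ω_c),  ω_r=0, ω_s=1
30(1−ω_c) = −62(0−ω_c)  ⇒  92ω_c = 30  ⇒  ω_c = 15/46
ω_c/ω_s = 15/46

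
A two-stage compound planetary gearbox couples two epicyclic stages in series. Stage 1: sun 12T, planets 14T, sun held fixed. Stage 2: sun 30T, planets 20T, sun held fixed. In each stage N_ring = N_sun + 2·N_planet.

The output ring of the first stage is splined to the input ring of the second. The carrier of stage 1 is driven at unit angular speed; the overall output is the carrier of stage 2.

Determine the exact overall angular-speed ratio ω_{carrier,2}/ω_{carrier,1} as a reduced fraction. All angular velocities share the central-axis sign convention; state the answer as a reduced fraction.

91/100

Stage 1: N_ring = 12 + 2·14 = 40
Stage 1: 12(ω_s−ω_c) = −40(ω_r−ω_c),  ω_s=0, ω_c=1
Stage 1: ω_r = 1 − (12/40)(0−1) = 13/10
  ⇒ ω_r¹/ω_c¹ = 13/10
Stage 2: N_ring = 30 + 2·20 = 70
Stage 2: 30(ω_s−ω_c) = −70(ω_r−ω_c),  ω_s=0, ω_r=1
Stage 2: 30(0−ω_c) = −70(1−ω_c)  ⇒  100ω_c = 70  ⇒  ω_c = 7/10
  ⇒ ω_c²/ω_r² = 7/10
Coupling ω_r² = ω_r¹ ⇒ overall = 13/10 × 7/10 = 91/100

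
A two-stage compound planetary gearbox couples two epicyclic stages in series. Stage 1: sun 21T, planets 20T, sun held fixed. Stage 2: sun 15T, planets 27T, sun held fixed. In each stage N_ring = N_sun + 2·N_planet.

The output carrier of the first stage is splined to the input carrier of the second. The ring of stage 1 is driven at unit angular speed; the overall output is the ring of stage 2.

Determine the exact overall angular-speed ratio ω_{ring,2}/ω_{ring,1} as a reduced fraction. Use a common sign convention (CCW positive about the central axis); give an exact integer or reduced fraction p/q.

Stage 1: N_ring = 21 + 2·20 = 61
Stage 1: 21(ω_s−ω_c) = −61(ω_r−ω_c),  ω_s=0, ω_r=1
Stage 1: 21(0−ω_c) = −61(1−ω_c)  ⇒  82ω_c = 61  ⇒  ω_c = 61/82
  ⇒ ω_c¹/ω_r¹ = 61/82
Stage 2: N_ring = 15 + 2·27 = 69
Stage 2: 15(ω_s−ω_c) = −69(ω_r−ω_c),  ω_s=0, ω_c=1
Stage 2: ω_r = 1 − (15/69)(0−1) = 28/23
  ⇒ ω_r²/ω_c² = 28/23
Coupling ω_c² = ω_c¹ ⇒ overall = 61/82 × 28/23 = 854/943

854/943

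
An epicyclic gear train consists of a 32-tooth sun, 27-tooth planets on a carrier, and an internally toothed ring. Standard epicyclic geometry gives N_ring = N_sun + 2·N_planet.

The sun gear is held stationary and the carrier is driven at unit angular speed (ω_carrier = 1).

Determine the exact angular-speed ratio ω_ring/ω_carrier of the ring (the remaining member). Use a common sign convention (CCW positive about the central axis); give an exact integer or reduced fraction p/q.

N_ring = 32 + 2·27 = 86
32(ω_s−ω_c) = −86(ω_r−ω_c),  ω_s=0, ω_c=1
ω_r = 1 − (32/86)(0−1) = 59/43
ω_r/ω_c = 59/43

59/43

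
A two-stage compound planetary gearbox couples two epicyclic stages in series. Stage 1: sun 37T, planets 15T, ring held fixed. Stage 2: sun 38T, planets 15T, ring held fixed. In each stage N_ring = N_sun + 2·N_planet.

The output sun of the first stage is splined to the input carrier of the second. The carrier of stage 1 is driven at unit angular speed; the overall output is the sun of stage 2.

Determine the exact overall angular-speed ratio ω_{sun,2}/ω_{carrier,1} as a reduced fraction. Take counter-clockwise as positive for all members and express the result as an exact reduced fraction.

5512/703

Stage 1: N_ring = 37 + 2·15 = 67
Stage 1: 37(ω_s−ω_c) = −67(ω_r−ω_c),  ω_r=0, ω_c=1
Stage 1: ω_s = 1 − (67/37)(0−1) = 104/37
  ⇒ ω_s¹/ω_c¹ = 104/37
Stage 2: N_ring = 38 + 2·15 = 68
Stage 2: 38(ω_s−ω_c) = −68(ω_r−ω_c),  ω_r=0, ω_c=1
Stage 2: ω_s = 1 − (68/38)(0−1) = 53/19
  ⇒ ω_s²/ω_c² = 53/19
Coupling ω_c² = ω_s¹ ⇒ overall = 104/37 × 53/19 = 5512/703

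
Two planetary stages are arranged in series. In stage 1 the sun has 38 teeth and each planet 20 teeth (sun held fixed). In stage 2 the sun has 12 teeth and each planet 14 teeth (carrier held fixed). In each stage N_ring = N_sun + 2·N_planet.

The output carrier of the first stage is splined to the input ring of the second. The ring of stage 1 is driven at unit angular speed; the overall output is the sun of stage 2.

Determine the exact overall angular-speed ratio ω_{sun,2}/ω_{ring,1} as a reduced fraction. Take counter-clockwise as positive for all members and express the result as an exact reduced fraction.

Stage 1: N_ring = 38 + 2·20 = 78
Stage 1: 38(ω_s−ω_c) = −78(ω_r−ω_c),  ω_s=0, ω_r=1
Stage 1: 38(0−ω_c) = −78(1−ω_c)  ⇒  116ω_c = 78  ⇒  ω_c = 39/58
  ⇒ ω_c¹/ω_r¹ = 39/58
Stage 2: N_ring = 12 + 2·14 = 40
Stage 2: 12(ω_s−ω_c) = −40(ω_r−ω_c),  ω_c=0, ω_r=1
Stage 2: ω_s = 0 − (40/12)(1−0) = -10/3
  ⇒ ω_s²/ω_r² = -10/3
Coupling ω_r² = ω_c¹ ⇒ overall = 39/58 × -10/3 = -65/29

-65/29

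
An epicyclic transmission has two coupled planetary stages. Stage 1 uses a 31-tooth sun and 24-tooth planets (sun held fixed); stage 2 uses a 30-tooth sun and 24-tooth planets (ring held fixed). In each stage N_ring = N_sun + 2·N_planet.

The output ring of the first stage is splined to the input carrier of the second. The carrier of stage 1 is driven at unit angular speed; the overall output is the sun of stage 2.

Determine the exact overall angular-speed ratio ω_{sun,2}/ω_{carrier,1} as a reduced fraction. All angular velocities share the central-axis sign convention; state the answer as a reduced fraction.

Stage 1: N_ring = 31 + 2·24 = 79
Stage 1: 31(ω_s−ω_c) = −79(ω_r−ω_c),  ω_s=0, ω_c=1
Stage 1: ω_r = 1 − (31/79)(0−1) = 110/79
  ⇒ ω_r¹/ω_c¹ = 110/79
Stage 2: N_ring = 30 + 2·24 = 78
Stage 2: 30(ω_s−ω_c) = −78(ω_r−ω_c),  ω_r=0, ω_c=1
Stage 2: ω_s = 1 − (78/30)(0−1) = 18/5
  ⇒ ω_s²/ω_c² = 18/5
Coupling ω_c² = ω_r¹ ⇒ overall = 110/79 × 18/5 = 396/79

396/79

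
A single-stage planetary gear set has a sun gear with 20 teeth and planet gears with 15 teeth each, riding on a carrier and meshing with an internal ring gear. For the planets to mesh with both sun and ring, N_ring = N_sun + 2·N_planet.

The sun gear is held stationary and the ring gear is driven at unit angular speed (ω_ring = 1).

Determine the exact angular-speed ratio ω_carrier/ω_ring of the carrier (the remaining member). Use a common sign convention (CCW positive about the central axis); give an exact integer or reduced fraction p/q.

N_ring = 20 + 2·15 = 50
20(ω_s−ω_c) = −50(ω_r−ω_c),  ω_s=0, ω_r=1
20(0−ω_c) = −50(1−ω_c)  ⇒  70ω_c = 50  ⇒  ω_c = 5/7
ω_c/ω_r = 5/7

5/7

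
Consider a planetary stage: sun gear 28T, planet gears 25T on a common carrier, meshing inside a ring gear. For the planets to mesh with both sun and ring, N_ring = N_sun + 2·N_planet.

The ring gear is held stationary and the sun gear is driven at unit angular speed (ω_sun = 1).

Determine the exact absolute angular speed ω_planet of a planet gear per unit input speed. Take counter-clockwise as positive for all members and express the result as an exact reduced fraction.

-14/25

N_ring = 28 + 2·25 = 78
28(ω_s−ω_c) = −78(ω_r−ω_c),  ω_r=0, ω_s=1
28(1−ω_c) = −78(0−ω_c)  ⇒  106ω_c = 28  ⇒  ω_c = 14/53
sun–planet: 28·(1−14/53) = −25·(ω_p−ω_c)  ⇒  ω_p−ω_c = −(28/25)·(39/53) = -1092/1325
ω_p = 14/53 − 1092/1325 = -14/25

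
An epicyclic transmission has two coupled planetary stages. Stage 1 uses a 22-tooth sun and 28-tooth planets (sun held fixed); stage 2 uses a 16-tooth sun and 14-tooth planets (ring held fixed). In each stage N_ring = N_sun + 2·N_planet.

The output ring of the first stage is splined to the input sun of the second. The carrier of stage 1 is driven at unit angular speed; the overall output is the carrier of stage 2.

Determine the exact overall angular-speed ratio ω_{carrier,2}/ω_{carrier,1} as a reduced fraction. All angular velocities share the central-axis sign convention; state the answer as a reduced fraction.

40/117

Stage 1: N_ring = 22 + 2·28 = 78
Stage 1: 22(ω_s−ω_c) = −78(ω_r−ω_c),  ω_s=0, ω_c=1
Stage 1: ω_r = 1 − (22/78)(0−1) = 50/39
  ⇒ ω_r¹/ω_c¹ = 50/39
Stage 2: N_ring = 16 + 2·14 = 44
Stage 2: 16(ω_s−ω_c) = −44(ω_r−ω_c),  ω_r=0, ω_s=1
Stage 2: 16(1−ω_c) = −44(0−ω_c)  ⇒  60ω_c = 16  ⇒  ω_c = 4/15
  ⇒ ω_c²/ω_s² = 4/15
Coupling ω_s² = ω_r¹ ⇒ overall = 50/39 × 4/15 = 40/117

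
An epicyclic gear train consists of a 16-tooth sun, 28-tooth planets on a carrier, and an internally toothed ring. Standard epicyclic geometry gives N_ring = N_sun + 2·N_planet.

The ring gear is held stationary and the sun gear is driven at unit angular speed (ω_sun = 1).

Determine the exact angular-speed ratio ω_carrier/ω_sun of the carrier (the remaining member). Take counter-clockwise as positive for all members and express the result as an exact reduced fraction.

N_ring = 16 + 2·28 = 72
16(ω_s−ω_c) = −72(ω_r−ω_c),  ω_r=0, ω_s=1
16(1−ω_c) = −72(0−ω_c)  ⇒  88ω_c = 16  ⇒  ω_c = 2/11
ω_c/ω_s = 2/11

2/11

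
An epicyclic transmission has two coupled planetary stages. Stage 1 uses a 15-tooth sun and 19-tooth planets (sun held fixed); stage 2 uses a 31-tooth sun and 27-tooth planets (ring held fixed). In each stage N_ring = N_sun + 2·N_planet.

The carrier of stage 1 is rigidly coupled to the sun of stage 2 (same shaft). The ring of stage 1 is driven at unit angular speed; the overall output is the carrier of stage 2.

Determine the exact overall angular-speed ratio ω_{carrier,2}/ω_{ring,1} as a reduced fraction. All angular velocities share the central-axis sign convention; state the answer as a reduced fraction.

Stage 1: N_ring = 15 + 2·19 = 53
Stage 1: 15(ω_s−ω_c) = −53(ω_r−ω_c),  ω_s=0, ω_r=1
Stage 1: 15(0−ω_c) = −53(1−ω_c)  ⇒  68ω_c = 53  ⇒  ω_c = 53/68
  ⇒ ω_c¹/ω_r¹ = 53/68
Stage 2: N_ring = 31 + 2·27 = 85
Stage 2: 31(ω_s−ω_c) = −85(ω_r−ω_c),  ω_r=0, ω_s=1
Stage 2: 31(1−ω_c) = −85(0−ω_c)  ⇒  116ω_c = 31  ⇒  ω_c = 31/116
  ⇒ ω_c²/ω_s² = 31/116
Coupling ω_s² = ω_c¹ ⇒ overall = 53/68 × 31/116 = 1643/7888

1643/7888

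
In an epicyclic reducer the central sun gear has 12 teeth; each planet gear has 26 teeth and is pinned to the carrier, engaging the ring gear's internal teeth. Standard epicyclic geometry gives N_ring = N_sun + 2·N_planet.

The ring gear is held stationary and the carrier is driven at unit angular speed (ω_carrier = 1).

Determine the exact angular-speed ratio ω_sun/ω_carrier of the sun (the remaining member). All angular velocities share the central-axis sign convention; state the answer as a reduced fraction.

N_ring = 12 + 2·26 = 64
12(ω_s−ω_c) = −64(ω_r−ω_c),  ω_r=0, ω_c=1
ω_s = 1 − (64/12)(0−1) = 19/3
ω_s/ω_c = 19/3

19/3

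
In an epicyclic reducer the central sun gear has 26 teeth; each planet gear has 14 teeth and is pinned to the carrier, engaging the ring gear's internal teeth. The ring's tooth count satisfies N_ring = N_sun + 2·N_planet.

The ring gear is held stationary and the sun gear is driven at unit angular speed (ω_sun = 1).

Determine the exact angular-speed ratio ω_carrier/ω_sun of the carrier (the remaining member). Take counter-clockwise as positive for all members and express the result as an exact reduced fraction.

N_ring = 26 + 2·14 = 54
26(ω_s−ω_c) = −54(ω_r−ω_c),  ω_r=0, ω_s=1
26(1−ω_c) = −54(0−ω_c)  ⇒  80ω_c = 26  ⇒  ω_c = 13/40
ω_c/ω_s = 13/40

13/40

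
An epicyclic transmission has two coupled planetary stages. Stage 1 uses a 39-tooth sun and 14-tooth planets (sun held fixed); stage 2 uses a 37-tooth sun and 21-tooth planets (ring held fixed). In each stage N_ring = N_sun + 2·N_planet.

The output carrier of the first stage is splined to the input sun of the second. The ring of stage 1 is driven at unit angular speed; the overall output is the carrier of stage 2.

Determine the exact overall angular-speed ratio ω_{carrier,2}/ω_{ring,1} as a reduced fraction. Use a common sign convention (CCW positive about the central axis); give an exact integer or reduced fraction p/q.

Stage 1: N_ring = 39 + 2·14 = 67
Stage 1: 39(ω_s−ω_c) = −67(ω_r−ω_c),  ω_s=0, ω_r=1
Stage 1: 39(0−ω_c) = −67(1−ω_c)  ⇒  106ω_c = 67  ⇒  ω_c = 67/106
  ⇒ ω_c¹/ω_r¹ = 67/106
Stage 2: N_ring = 37 + 2·21 = 79
Stage 2: 37(ω_s−ω_c) = −79(ω_r−ω_c),  ω_r=0, ω_s=1
Stage 2: 37(1−ω_c) = −79(0−ω_c)  ⇒  116ω_c = 37  ⇒  ω_c = 37/116
  ⇒ ω_c²/ω_s² = 37/116
Coupling ω_s² = ω_c¹ ⇒ overall = 67/106 × 37/116 = 2479/12296

2479/12296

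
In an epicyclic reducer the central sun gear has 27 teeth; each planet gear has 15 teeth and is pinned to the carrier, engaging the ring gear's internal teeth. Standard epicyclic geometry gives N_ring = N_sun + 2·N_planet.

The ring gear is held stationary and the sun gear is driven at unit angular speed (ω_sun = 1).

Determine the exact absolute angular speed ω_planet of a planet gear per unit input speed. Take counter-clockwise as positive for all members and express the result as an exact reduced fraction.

N_ring = 27 + 2·15 = 57
27(ω_s−ω_c) = −57(ω_r−ω_c),  ω_r=0, ω_s=1
27(1−ω_c) = −57(0−ω_c)  ⇒  84ω_c = 27  ⇒  ω_c = 9/28
sun–planet: 27·(1−9/28) = −15·(ω_p−ω_c)  ⇒  ω_p−ω_c = −(27/15)·(19/28) = -171/140
ω_p = 9/28 − 171/140 = -9/10

-9/10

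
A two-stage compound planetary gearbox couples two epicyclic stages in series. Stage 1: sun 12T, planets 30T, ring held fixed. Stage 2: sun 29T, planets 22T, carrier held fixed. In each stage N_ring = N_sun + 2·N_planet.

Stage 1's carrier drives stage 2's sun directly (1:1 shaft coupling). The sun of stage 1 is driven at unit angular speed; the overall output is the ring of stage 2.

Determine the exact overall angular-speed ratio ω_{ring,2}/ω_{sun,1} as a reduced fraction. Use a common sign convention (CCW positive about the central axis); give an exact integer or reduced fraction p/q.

-29/511

Stage 1: N_ring = 12 + 2·30 = 72
Stage 1: 12(ω_s−ω_c) = −72(ω_r−ω_c),  ω_r=0, ω_s=1
Stage 1: 12(1−ω_c) = −72(0−ω_c)  ⇒  84ω_c = 12  ⇒  ω_c = 1/7
  ⇒ ω_c¹/ω_s¹ = 1/7
Stage 2: N_ring = 29 + 2·22 = 73
Stage 2: 29(ω_s−ω_c) = −73(ω_r−ω_c),  ω_c=0, ω_s=1
Stage 2: ω_r = 0 − (29/73)(1−0) = -29/73
  ⇒ ω_r²/ω_s² = -29/73
Coupling ω_s² = ω_c¹ ⇒ overall = 1/7 × -29/73 = -29/511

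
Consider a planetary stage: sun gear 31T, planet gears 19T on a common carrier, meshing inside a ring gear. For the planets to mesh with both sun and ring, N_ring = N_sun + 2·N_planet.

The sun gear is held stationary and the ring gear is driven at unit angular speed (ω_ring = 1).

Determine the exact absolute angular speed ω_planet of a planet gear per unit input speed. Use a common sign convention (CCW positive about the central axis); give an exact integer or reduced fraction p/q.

N_ring = 31 + 2·19 = 69
31(ω_s−ω_c) = −69(ω_r−ω_c),  ω_s=0, ω_r=1
31(0−ω_c) = −69(1−ω_c)  ⇒  100ω_c = 69  ⇒  ω_c = 69/100
sun–planet: 31·(0−69/100) = −19·(ω_p−ω_c)  ⇒  ω_p−ω_c = −(31/19)·(-69/100) = 2139/1900
ω_p = 69/100 + 2139/1900 = 69/38

69/38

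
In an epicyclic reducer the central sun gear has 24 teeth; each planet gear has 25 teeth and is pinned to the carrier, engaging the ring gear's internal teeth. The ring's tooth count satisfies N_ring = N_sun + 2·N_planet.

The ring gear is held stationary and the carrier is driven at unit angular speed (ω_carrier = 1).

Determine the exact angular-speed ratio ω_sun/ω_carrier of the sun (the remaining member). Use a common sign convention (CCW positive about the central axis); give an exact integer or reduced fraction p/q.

49/12

N_ring = 24 + 2·25 = 74
24(ω_s−ω_c) = −74(ω_r−ω_c),  ω_r=0, ω_c=1
ω_s = 1 − (74/24)(0−1) = 49/12
ω_s/ω_c = 49/12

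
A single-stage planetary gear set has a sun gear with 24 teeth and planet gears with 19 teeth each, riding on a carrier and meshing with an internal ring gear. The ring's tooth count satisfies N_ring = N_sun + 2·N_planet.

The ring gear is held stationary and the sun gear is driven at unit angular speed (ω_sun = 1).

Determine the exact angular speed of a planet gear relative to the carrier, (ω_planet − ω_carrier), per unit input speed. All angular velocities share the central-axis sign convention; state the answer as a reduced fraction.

N_ring = 24 + 2·19 = 62
24(ω_s−ω_c) = −62(ω_r−ω_c),  ω_r=0, ω_s=1
24(1−ω_c) = −62(0−ω_c)  ⇒  86ω_c = 24  ⇒  ω_c = 12/43
sun–planet: 24·(1−12/43) = −19·(ω_p−ω_c)  ⇒  ω_p−ω_c = −(24/19)·(31/43) = -744/817

-744/817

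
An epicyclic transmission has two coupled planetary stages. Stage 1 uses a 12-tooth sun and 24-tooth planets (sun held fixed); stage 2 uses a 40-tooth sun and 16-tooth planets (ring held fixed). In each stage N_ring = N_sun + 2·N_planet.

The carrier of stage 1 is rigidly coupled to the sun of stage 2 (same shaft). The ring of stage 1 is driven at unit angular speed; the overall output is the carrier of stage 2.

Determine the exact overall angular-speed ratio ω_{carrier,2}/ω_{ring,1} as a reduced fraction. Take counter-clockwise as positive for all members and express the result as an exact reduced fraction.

25/84

Stage 1: N_ring = 12 + 2·24 = 60
Stage 1: 12(ω_s−ω_c) = −60(ω_r−ω_c),  ω_s=0, ω_r=1
Stage 1: 12(0−ω_c) = −60(1−ω_c)  ⇒  72ω_c = 60  ⇒  ω_c = 5/6
  ⇒ ω_c¹/ω_r¹ = 5/6
Stage 2: N_ring = 40 + 2·16 = 72
Stage 2: 40(ω_s−ω_c) = −72(ω_r−ω_c),  ω_r=0, ω_s=1
Stage 2: 40(1−ω_c) = −72(0−ω_c)  ⇒  112ω_c = 40  ⇒  ω_c = 5/14
  ⇒ ω_c²/ω_s² = 5/14
Coupling ω_s² = ω_c¹ ⇒ overall = 5/6 × 5/14 = 25/84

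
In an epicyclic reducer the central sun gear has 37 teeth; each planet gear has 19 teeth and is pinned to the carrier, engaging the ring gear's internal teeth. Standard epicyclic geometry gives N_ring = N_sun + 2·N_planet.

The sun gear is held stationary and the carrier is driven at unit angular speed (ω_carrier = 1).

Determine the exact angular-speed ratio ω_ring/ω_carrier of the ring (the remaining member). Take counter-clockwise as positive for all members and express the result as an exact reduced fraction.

N_ring = 37 + 2·19 = 75
37(ω_s−ω_c) = −75(ω_r−ω_c),  ω_s=0, ω_c=1
ω_r = 1 − (37/75)(0−1) = 112/75
ω_r/ω_c = 112/75

112/75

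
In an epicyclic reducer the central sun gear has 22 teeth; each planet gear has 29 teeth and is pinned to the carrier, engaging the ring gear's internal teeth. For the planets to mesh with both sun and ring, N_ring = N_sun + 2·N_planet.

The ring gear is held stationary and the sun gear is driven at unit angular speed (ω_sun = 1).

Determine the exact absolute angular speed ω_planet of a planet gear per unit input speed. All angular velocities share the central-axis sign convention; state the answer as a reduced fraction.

N_ring = 22 + 2·29 = 80
22(ω_s−ω_c) = −80(ω_r−ω_c),  ω_r=0, ω_s=1
22(1−ω_c) = −80(0−ω_c)  ⇒  102ω_c = 22  ⇒  ω_c = 11/51
sun–planet: 22·(1−11/51) = −29·(ω_p−ω_c)  ⇒  ω_p−ω_c = −(22/29)·(40/51) = -880/1479
ω_p = 11/51 − 880/1479 = -11/29

-11/29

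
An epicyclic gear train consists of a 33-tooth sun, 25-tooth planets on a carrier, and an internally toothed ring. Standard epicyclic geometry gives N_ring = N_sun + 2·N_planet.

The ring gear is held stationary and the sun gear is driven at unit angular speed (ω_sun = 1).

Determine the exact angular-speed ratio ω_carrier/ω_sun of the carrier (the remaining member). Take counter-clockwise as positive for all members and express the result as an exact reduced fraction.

N_ring = 33 + 2·25 = 83
33(ω_s−ω_c) = −83(ω_r−ω_c),  ω_r=0, ω_s=1
33(1−ω_c) = −83(0−ω_c)  ⇒  116ω_c = 33  ⇒  ω_c = 33/116
ω_c/ω_s = 33/116

33/116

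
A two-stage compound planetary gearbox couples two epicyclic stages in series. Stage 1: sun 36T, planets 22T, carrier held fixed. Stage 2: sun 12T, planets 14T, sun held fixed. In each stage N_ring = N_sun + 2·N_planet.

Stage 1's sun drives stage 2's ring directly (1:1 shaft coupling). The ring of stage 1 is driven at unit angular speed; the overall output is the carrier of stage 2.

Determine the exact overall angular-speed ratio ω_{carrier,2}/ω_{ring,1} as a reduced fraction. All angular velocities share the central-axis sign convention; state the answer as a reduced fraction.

-200/117

Stage 1: N_ring = 36 + 2·22 = 80
Stage 1: 36(ω_s−ω_c) = −80(ω_r−ω_c),  ω_c=0, ω_r=1
Stage 1: ω_s = 0 − (80/36)(1−0) = -20/9
  ⇒ ω_s¹/ω_r¹ = -20/9
Stage 2: N_ring = 12 + 2·14 = 40
Stage 2: 12(ω_s−ω_c) = −40(ω_r−ω_c),  ω_s=0, ω_r=1
Stage 2: 12(0−ω_c) = −40(1−ω_c)  ⇒  52ω_c = 40  ⇒  ω_c = 10/13
  ⇒ ω_c²/ω_r² = 10/13
Coupling ω_r² = ω_s¹ ⇒ overall = -20/9 × 10/13 = -200/117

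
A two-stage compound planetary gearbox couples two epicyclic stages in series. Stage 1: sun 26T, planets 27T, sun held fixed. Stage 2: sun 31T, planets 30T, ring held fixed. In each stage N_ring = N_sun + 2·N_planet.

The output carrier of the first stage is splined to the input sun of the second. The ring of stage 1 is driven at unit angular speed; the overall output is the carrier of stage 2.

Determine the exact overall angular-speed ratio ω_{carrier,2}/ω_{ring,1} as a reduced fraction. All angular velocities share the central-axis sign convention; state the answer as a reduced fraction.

620/3233

Stage 1: N_ring = 26 + 2·27 = 80
Stage 1: 26(ω_s−ω_c) = −80(ω_r−ω_c),  ω_s=0, ω_r=1
Stage 1: 26(0−ω_c) = −80(1−ω_c)  ⇒  106ω_c = 80  ⇒  ω_c = 40/53
  ⇒ ω_c¹/ω_r¹ = 40/53
Stage 2: N_ring = 31 + 2·30 = 91
Stage 2: 31(ω_s−ω_c) = −91(ω_r−ω_c),  ω_r=0, ω_s=1
Stage 2: 31(1−ω_c) = −91(0−ω_c)  ⇒  122ω_c = 31  ⇒  ω_c = 31/122
  ⇒ ω_c²/ω_s² = 31/122
Coupling ω_s² = ω_c¹ ⇒ overall = 40/53 × 31/122 = 620/3233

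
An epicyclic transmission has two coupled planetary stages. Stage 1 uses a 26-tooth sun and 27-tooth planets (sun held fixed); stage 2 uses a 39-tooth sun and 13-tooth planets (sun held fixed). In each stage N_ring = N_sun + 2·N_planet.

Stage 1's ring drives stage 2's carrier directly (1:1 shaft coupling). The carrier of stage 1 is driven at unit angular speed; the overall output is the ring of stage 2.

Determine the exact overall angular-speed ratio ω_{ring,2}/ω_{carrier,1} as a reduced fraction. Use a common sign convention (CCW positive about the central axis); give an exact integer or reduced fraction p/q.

Stage 1: N_ring = 26 + 2·27 = 80
Stage 1: 26(ω_s−ω_c) = −80(ω_r−ω_c),  ω_s=0, ω_c=1
Stage 1: ω_r = 1 − (26/80)(0−1) = 53/40
  ⇒ ω_r¹/ω_c¹ = 53/40
Stage 2: N_ring = 39 + 2·13 = 65
Stage 2: 39(ω_s−ω_c) = −65(ω_r−ω_c),  ω_s=0, ω_c=1
Stage 2: ω_r = 1 − (39/65)(0−1) = 8/5
  ⇒ ω_r²/ω_c² = 8/5
Coupling ω_c² = ω_r¹ ⇒ overall = 53/40 × 8/5 = 53/25

53/25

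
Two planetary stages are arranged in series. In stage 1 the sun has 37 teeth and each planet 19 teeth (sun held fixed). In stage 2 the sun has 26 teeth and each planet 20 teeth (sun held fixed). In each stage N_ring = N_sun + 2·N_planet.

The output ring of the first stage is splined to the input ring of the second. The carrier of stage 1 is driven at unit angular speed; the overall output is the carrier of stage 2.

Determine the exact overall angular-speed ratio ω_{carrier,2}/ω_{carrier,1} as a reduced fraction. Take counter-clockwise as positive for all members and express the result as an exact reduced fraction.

Stage 1: N_ring = 37 + 2·19 = 75
Stage 1: 37(ω_s−ω_c) = −75(ω_r−ω_c),  ω_s=0, ω_c=1
Stage 1: ω_r = 1 − (37/75)(0−1) = 112/75
  ⇒ ω_r¹/ω_c¹ = 112/75
Stage 2: N_ring = 26 + 2·20 = 66
Stage 2: 26(ω_s−ω_c) = −66(ω_r−ω_c),  ω_s=0, ω_r=1
Stage 2: 26(0−ω_c) = −66(1−ω_c)  ⇒  92ω_c = 66  ⇒  ω_c = 33/46
  ⇒ ω_c²/ω_r² = 33/46
Coupling ω_r² = ω_r¹ ⇒ overall = 112/75 × 33/46 = 616/575

616/575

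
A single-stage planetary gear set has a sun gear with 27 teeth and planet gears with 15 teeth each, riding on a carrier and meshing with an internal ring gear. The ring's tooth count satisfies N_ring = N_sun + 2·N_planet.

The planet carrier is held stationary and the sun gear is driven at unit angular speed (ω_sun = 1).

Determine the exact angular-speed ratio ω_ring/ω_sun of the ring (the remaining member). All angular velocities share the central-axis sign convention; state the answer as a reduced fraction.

-9/19

N_ring = 27 + 2·15 = 57
27(ω_s−ω_c) = −57(ω_r−ω_c),  ω_c=0, ω_s=1
ω_r = 0 − (27/57)(1−0) = -9/19
ω_r/ω_s = -9/19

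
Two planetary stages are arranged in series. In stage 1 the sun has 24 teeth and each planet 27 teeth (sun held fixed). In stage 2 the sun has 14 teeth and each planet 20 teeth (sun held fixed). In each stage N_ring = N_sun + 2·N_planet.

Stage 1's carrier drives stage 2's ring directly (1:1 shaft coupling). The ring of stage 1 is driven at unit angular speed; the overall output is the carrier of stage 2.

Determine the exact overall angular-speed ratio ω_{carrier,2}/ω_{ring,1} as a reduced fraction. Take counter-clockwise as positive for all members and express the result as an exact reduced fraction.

351/578

Stage 1: N_ring = 24 + 2·27 = 78
Stage 1: 24(ω_s−ω_c) = −78(ω_r−ω_c),  ω_s=0, ω_r=1
Stage 1: 24(0−ω_c) = −78(1−ω_c)  ⇒  102ω_c = 78  ⇒  ω_c = 13/17
  ⇒ ω_c¹/ω_r¹ = 13/17
Stage 2: N_ring = 14 + 2·20 = 54
Stage 2: 14(ω_s−ω_c) = −54(ω_r−ω_c),  ω_s=0, ω_r=1
Stage 2: 14(0−ω_c) = −54(1−ω_c)  ⇒  68ω_c = 54  ⇒  ω_c = 27/34
  ⇒ ω_c²/ω_r² = 27/34
Coupling ω_r² = ω_c¹ ⇒ overall = 13/17 × 27/34 = 351/578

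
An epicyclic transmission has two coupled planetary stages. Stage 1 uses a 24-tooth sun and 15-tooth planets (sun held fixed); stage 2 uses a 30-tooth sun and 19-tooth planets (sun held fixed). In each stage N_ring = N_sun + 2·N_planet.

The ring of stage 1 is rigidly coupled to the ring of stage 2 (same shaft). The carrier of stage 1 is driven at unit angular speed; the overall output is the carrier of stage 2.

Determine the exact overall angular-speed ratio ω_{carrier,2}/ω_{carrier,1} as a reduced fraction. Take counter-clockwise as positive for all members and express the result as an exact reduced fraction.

Stage 1: N_ring = 24 + 2·15 = 54
Stage 1: 24(ω_s−ω_c) = −54(ω_r−ω_c),  ω_s=0, ω_c=1
Stage 1: ω_r = 1 − (24/54)(0−1) = 13/9
  ⇒ ω_r¹/ω_c¹ = 13/9
Stage 2: N_ring = 30 + 2·19 = 68
Stage 2: 30(ω_s−ω_c) = −68(ω_r−ω_c),  ω_s=0, ω_r=1
Stage 2: 30(0−ω_c) = −68(1−ω_c)  ⇒  98ω_c = 68  ⇒  ω_c = 34/49
  ⇒ ω_c²/ω_r² = 34/49
Coupling ω_r² = ω_r¹ ⇒ overall = 13/9 × 34/49 = 442/441

442/441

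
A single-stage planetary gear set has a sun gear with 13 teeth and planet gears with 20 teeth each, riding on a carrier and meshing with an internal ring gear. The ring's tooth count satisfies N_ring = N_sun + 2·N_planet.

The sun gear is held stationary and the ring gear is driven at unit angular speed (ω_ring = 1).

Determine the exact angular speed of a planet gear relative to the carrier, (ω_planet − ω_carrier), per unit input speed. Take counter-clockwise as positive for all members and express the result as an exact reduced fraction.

689/1320

N_ring = 13 + 2·20 = 53
13(ω_s−ω_c) = −53(ω_r−ω_c),  ω_s=0, ω_r=1
13(0−ω_c) = −53(1−ω_c)  ⇒  66ω_c = 53  ⇒  ω_c = 53/66
sun–planet: 13·(0−53/66) = −20·(ω_p−ω_c)  ⇒  ω_p−ω_c = −(13/20)·(-53/66) = 689/1320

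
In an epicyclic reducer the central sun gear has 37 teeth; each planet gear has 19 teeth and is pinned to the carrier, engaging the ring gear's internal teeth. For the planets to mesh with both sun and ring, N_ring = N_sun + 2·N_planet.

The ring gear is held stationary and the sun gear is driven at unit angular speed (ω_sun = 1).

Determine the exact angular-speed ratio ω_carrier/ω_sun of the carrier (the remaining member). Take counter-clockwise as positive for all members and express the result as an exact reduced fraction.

37/112

N_ring = 37 + 2·19 = 75
37(ω_s−ω_c) = −75(ω_r−ω_c),  ω_r=0, ω_s=1
37(1−ω_c) = −75(0−ω_c)  ⇒  112ω_c = 37  ⇒  ω_c = 37/112
ω_c/ω_s = 37/112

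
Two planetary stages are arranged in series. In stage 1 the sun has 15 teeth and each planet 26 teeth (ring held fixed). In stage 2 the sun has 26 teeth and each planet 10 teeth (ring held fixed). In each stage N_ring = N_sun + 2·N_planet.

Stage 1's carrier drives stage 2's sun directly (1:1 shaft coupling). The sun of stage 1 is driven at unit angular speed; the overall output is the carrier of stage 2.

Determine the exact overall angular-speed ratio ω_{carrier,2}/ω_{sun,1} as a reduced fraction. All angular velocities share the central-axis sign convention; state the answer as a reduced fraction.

65/984

Stage 1: N_ring = 15 + 2·26 = 67
Stage 1: 15(ω_s−ω_c) = −67(ω_r−ω_c),  ω_r=0, ω_s=1
Stage 1: 15(1−ω_c) = −67(0−ω_c)  ⇒  82ω_c = 15  ⇒  ω_c = 15/82
  ⇒ ω_c¹/ω_s¹ = 15/82
Stage 2: N_ring = 26 + 2·10 = 46
Stage 2: 26(ω_s−ω_c) = −46(ω_r−ω_c),  ω_r=0, ω_s=1
Stage 2: 26(1−ω_c) = −46(0−ω_c)  ⇒  72ω_c = 26  ⇒  ω_c = 13/36
  ⇒ ω_c²/ω_s² = 13/36
Coupling ω_s² = ω_c¹ ⇒ overall = 15/82 × 13/36 = 65/984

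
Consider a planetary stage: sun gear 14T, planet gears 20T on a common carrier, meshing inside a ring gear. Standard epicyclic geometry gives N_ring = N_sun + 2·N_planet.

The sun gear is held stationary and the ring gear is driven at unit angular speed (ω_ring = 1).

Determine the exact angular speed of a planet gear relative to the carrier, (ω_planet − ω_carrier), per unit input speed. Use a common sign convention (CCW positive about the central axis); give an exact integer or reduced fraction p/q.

189/340

N_ring = 14 + 2·20 = 54
14(ω_s−ω_c) = −54(ω_r−ω_c),  ω_s=0, ω_r=1
14(0−ω_c) = −54(1−ω_c)  ⇒  68ω_c = 54  ⇒  ω_c = 27/34
sun–planet: 14·(0−27/34) = −20·(ω_p−ω_c)  ⇒  ω_p−ω_c = −(14/20)·(-27/34) = 189/340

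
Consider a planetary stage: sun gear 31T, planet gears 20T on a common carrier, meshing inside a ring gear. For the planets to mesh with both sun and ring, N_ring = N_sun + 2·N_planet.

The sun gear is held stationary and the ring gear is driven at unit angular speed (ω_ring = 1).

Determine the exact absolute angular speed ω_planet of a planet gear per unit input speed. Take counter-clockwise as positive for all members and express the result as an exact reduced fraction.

N_ring = 31 + 2·20 = 71
31(ω_s−ω_c) = −71(ω_r−ω_c),  ω_s=0, ω_r=1
31(0−ω_c) = −71(1−ω_c)  ⇒  102ω_c = 71  ⇒  ω_c = 71/102
sun–planet: 31·(0−71/102) = −20·(ω_p−ω_c)  ⇒  ω_p−ω_c = −(31/20)·(-71/102) = 2201/2040
ω_p = 71/102 + 2201/2040 = 71/40

71/40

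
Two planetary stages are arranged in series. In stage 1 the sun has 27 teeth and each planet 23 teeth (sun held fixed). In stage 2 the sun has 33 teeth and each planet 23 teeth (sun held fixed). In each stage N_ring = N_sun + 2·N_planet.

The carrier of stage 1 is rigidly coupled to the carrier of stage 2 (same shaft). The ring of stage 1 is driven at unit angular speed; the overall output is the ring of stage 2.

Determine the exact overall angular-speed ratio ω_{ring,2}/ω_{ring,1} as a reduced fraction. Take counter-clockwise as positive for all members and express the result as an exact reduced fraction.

Stage 1: N_ring = 27 + 2·23 = 73
Stage 1: 27(ω_s−ω_c) = −73(ω_r−ω_c),  ω_s=0, ω_r=1
Stage 1: 27(0−ω_c) = −73(1−ω_c)  ⇒  100ω_c = 73  ⇒  ω_c = 73/100
  ⇒ ω_c¹/ω_r¹ = 73/100
Stage 2: N_ring = 33 + 2·23 = 79
Stage 2: 33(ω_s−ω_c) = −79(ω_r−ω_c),  ω_s=0, ω_c=1
Stage 2: ω_r = 1 − (33/79)(0−1) = 112/79
  ⇒ ω_r²/ω_c² = 112/79
Coupling ω_c² = ω_c¹ ⇒ overall = 73/100 × 112/79 = 2044/1975

2044/1975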